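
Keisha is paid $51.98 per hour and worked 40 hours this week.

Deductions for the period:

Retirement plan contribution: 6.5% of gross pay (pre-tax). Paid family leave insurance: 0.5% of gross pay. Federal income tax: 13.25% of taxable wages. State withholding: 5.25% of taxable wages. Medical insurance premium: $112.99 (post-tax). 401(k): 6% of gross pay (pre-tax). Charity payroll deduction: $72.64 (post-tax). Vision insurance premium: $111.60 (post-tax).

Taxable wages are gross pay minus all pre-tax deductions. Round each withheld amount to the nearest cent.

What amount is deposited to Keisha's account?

$1,175.10

Gross pay: 40 × $51.98 = $2,079.20
Retirement plan contribution: $2,079.20 × 0.065 = $135.15
401(k): $2,079.20 × 0.06 = $124.75
Pre-tax total = $135.15 + $124.75 = $259.90
Taxable wages = $2,079.20 − $259.90 = $1,819.30
State withholding: $1,819.30 × 0.0525 = $95.51
Federal income tax: $1,819.30 × 0.1325 = $241.06
Paid family leave insurance: $2,079.20 × 0.005 = $10.40
Charity payroll deduction: $72.64
Medical insurance premium: $112.99
Vision insurance premium: $111.60
Total deductions = $135.15 + $124.75 + $95.51 + $241.06 + $10.40 + $72.64 + $112.99 + $111.60 = $904.10
Net pay = $2,079.20 − $904.10 = $1,175.10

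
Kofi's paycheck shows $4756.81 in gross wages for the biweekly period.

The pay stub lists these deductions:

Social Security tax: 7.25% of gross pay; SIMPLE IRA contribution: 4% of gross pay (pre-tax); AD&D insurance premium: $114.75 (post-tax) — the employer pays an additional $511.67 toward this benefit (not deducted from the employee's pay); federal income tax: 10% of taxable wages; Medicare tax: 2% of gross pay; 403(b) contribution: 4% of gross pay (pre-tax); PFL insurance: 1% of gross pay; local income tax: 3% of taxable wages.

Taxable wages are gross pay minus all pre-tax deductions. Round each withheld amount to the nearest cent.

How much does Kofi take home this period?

$3205.02

SIMPLE IRA contribution: $4756.81 × 0.04 = $190.27
403(b) contribution: $4756.81 × 0.04 = $190.27
Pre-tax total = $190.27 + $190.27 = $380.54
Taxable wages = $4756.81 − $380.54 = $4376.27
Local income tax: $4376.27 × 0.03 = $131.29
Federal income tax: $4376.27 × 0.1 = $437.63
PFL insurance: $4756.81 × 0.01 = $47.57
Medicare tax: $4756.81 × 0.02 = $95.14
Social Security tax: $4756.81 × 0.0725 = $344.87
AD&D insurance premium: $114.75
(Employer's $511.67 toward AD&D insurance premium is not withheld from the employee.)
Total deductions = $190.27 + $190.27 + $131.29 + $437.63 + $47.57 + $95.14 + $344.87 + $114.75 = $1551.79
Net pay = $4756.81 − $1551.79 = $3205.02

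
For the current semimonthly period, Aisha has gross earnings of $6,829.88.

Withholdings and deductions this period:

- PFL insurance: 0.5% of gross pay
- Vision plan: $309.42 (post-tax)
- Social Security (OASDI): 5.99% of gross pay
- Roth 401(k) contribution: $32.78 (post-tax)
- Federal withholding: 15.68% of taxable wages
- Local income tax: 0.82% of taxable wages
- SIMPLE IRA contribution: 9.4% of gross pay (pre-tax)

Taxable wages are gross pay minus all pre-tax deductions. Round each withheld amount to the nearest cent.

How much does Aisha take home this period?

$4,381.41

SIMPLE IRA contribution: $6,829.88 × 0.094 = $642.01
Taxable wages = $6,829.88 − $642.01 = $6,187.87
Federal withholding: $6,187.87 × 0.1568 = $970.26
Local income tax: $6,187.87 × 0.0082 = $50.74
Social Security (OASDI): $6,829.88 × 0.0599 = $409.11
PFL insurance: $6,829.88 × 0.005 = $34.15
Roth 401(k) contribution: $32.78
Vision plan: $309.42
Total deductions = $642.01 + $970.26 + $50.74 + $409.11 + $34.15 + $32.78 + $309.42 = $2,448.47
Net pay = $6,829.88 − $2,448.47 = $4,381.41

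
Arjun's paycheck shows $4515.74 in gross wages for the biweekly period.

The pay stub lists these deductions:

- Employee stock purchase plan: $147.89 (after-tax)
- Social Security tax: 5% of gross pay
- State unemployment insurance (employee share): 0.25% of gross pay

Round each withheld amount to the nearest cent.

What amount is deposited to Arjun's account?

State unemployment insurance (employee share): $4515.74 × 0.0025 = $11.29
Social Security tax: $4515.74 × 0.05 = $225.79
Employee stock purchase plan: $147.89
Total deductions = $11.29 + $225.79 + $147.89 = $384.97
Net pay = $4515.74 − $384.97 = $4130.77

$4130.77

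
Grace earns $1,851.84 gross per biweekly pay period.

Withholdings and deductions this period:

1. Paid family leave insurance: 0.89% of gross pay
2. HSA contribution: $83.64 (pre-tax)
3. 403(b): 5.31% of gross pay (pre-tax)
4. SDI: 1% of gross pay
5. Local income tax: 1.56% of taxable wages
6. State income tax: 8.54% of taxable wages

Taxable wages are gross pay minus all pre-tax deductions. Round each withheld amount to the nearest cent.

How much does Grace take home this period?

403(b): $1,851.84 × 0.0531 = $98.33
HSA contribution: $83.64
Pre-tax total = $98.33 + $83.64 = $181.97
Taxable wages = $1,851.84 − $181.97 = $1,669.87
State income tax: $1,669.87 × 0.0854 = $142.61
Local income tax: $1,669.87 × 0.0156 = $26.05
SDI: $1,851.84 × 0.01 = $18.52
Paid family leave insurance: $1,851.84 × 0.0089 = $16.48
Total deductions = $98.33 + $83.64 + $142.61 + $26.05 + $18.52 + $16.48 = $385.63
Net pay = $1,851.84 − $385.63 = $1,466.21

$1,466.21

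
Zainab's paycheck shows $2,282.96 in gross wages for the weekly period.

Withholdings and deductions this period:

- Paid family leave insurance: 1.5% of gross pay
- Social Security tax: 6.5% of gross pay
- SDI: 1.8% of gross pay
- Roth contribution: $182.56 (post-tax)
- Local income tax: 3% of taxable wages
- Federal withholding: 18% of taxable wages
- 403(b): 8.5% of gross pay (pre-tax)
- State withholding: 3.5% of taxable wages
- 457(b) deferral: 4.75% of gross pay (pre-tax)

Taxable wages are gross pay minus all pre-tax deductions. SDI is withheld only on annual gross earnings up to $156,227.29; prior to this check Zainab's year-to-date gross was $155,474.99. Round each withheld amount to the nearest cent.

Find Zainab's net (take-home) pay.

$1,116.53

403(b): $2,282.96 × 0.085 = $194.05
457(b) deferral: $2,282.96 × 0.0475 = $108.44
Pre-tax total = $194.05 + $108.44 = $302.49
Taxable wages = $2,282.96 − $302.49 = $1,980.47
Local income tax: $1,980.47 × 0.03 = $59.41
State withholding: $1,980.47 × 0.035 = $69.32
Federal withholding: $1,980.47 × 0.18 = $356.48
Paid family leave insurance: $2,282.96 × 0.015 = $34.24
Social Security tax: $2,282.96 × 0.065 = $148.39
SDI: only $156,227.29 − $155,474.99 = $752.30 of this check is subject → $752.30 × 0.018 = $13.54
Roth contribution: $182.56
Total deductions = $194.05 + $108.44 + $59.41 + $69.32 + $356.48 + $34.24 + $148.39 + $13.54 + $182.56 = $1,166.43
Net pay = $2,282.96 − $1,166.43 = $1,116.53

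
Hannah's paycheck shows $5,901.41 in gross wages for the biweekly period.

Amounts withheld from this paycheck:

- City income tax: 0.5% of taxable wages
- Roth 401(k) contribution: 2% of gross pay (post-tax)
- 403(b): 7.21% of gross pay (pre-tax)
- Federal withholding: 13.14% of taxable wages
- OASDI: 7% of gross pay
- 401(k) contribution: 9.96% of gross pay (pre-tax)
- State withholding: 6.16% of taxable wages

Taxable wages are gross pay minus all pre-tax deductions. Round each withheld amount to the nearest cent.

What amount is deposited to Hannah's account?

$3,389.16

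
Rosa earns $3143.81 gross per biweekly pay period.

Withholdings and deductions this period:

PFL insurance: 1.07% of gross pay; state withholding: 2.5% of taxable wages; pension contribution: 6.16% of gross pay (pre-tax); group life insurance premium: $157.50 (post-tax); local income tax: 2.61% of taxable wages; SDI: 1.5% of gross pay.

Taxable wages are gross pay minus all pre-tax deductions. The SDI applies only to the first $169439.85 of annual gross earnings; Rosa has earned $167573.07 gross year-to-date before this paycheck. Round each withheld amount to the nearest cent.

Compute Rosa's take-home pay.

$2580.26

Pension contribution: $3143.81 × 0.0616 = $193.66
Taxable wages = $3143.81 − $193.66 = $2950.15
Local income tax: $2950.15 × 0.0261 = $77.00
State withholding: $2950.15 × 0.025 = $73.75
PFL insurance: $3143.81 × 0.0107 = $33.64
SDI: only $169439.85 − $167573.07 = $1866.78 of this check is subject → $1866.78 × 0.015 = $28.00
Group life insurance premium: $157.50
Total deductions = $193.66 + $77.00 + $73.75 + $33.64 + $28.00 + $157.50 = $563.55
Net pay = $3143.81 − $563.55 = $2580.26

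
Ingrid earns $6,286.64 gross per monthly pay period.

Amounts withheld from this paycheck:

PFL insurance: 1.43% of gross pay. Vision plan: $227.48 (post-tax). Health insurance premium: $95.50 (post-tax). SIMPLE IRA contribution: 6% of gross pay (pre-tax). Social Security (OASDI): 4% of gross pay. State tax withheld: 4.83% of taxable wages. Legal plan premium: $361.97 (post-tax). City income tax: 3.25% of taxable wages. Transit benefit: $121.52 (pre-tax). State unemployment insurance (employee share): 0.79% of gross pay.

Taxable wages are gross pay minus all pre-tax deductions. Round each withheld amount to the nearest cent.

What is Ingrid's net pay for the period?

Transit benefit: $121.52
SIMPLE IRA contribution: $6,286.64 × 0.06 = $377.20
Pre-tax total = $121.52 + $377.20 = $498.72
Taxable wages = $6,286.64 − $498.72 = $5,787.92
State tax withheld: $5,787.92 × 0.0483 = $279.56
City income tax: $5,787.92 × 0.0325 = $188.11
State unemployment insurance (employee share): $6,286.64 × 0.0079 = $49.66
Social Security (OASDI): $6,286.64 × 0.04 = $251.47
PFL insurance: $6,286.64 × 0.0143 = $89.90
Vision plan: $227.48
Legal plan premium: $361.97
Health insurance premium: $95.50
Total deductions = $121.52 + $377.20 + $279.56 + $188.11 + $49.66 + $251.47 + $89.90 + $227.48 + $361.97 + $95.50 = $2,042.37
Net pay = $6,286.64 − $2,042.37 = $4,244.27

$4,244.27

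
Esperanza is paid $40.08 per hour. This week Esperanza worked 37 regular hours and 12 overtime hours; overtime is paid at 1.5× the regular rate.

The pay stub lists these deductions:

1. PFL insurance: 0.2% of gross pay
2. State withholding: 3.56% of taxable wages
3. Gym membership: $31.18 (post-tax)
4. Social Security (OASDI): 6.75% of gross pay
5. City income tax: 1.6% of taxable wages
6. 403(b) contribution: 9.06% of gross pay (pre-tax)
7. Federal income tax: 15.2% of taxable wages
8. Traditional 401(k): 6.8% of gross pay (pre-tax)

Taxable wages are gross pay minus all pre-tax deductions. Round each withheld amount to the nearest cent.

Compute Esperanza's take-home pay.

Regular pay: 37 × $40.08 = $1,482.96
Overtime pay: 12 × $40.08 × 1.5 = $721.44
Gross pay = $1,482.96 + $721.44 = $2,204.40
403(b) contribution: $2,204.40 × 0.0906 = $199.72
Traditional 401(k): $2,204.40 × 0.068 = $149.90
Pre-tax total = $199.72 + $149.90 = $349.62
Taxable wages = $2,204.40 − $349.62 = $1,854.78
Federal income tax: $1,854.78 × 0.152 = $281.93
City income tax: $1,854.78 × 0.016 = $29.68
State withholding: $1,854.78 × 0.0356 = $66.03
Social Security (OASDI): $2,204.40 × 0.0675 = $148.80
PFL insurance: $2,204.40 × 0.002 = $4.41
Gym membership: $31.18
Total deductions = $199.72 + $149.90 + $281.93 + $29.68 + $66.03 + $148.80 + $4.41 + $31.18 = $911.65
Net pay = $2,204.40 − $911.65 = $1,292.75

$1,292.75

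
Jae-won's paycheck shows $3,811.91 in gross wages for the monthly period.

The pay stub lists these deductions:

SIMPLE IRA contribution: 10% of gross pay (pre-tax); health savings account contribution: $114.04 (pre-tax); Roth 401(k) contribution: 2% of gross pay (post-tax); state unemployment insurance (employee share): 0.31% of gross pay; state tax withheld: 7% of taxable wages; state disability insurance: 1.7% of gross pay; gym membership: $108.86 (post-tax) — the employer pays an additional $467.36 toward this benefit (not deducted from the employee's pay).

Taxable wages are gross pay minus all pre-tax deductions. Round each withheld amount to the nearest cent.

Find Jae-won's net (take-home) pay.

$2,822.79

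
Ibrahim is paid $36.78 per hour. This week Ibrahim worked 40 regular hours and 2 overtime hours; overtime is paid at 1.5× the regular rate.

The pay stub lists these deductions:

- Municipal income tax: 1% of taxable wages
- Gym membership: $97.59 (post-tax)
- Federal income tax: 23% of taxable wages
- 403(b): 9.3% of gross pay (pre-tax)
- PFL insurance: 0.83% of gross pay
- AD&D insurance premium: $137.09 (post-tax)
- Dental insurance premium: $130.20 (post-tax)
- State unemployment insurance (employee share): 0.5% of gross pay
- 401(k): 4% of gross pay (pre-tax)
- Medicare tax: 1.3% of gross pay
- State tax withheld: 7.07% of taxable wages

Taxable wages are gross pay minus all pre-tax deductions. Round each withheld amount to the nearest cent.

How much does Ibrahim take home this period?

Regular pay: 40 × $36.78 = $1,471.20
Overtime pay: 2 × $36.78 × 1.5 = $110.34
Gross pay = $1,471.20 + $110.34 = $1,581.54
403(b): $1,581.54 × 0.093 = $147.08
401(k): $1,581.54 × 0.04 = $63.26
Pre-tax total = $147.08 + $63.26 = $210.34
Taxable wages = $1,581.54 − $210.34 = $1,371.20
Federal income tax: $1,371.20 × 0.23 = $315.38
State tax withheld: $1,371.20 × 0.0707 = $96.94
Municipal income tax: $1,371.20 × 0.01 = $13.71
PFL insurance: $1,581.54 × 0.0083 = $13.13
Medicare tax: $1,581.54 × 0.013 = $20.56
State unemployment insurance (employee share): $1,581.54 × 0.005 = $7.91
Dental insurance premium: $130.20
AD&D insurance premium: $137.09
Gym membership: $97.59
Total deductions = $147.08 + $63.26 + $315.38 + $96.94 + $13.71 + $13.13 + $20.56 + $7.91 + $130.20 + $137.09 + $97.59 = $1,042.85
Net pay = $1,581.54 − $1,042.85 = $538.69

$538.69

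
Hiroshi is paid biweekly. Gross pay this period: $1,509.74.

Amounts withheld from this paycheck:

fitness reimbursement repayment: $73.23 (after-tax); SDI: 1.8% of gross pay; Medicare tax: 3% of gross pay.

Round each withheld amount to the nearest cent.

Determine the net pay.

$1,364.04

Medicare tax: $1,509.74 × 0.03 = $45.29
SDI: $1,509.74 × 0.018 = $27.18
Fitness reimbursement repayment: $73.23
Total deductions = $45.29 + $27.18 + $73.23 = $145.70
Net pay = $1,509.74 − $145.70 = $1,364.04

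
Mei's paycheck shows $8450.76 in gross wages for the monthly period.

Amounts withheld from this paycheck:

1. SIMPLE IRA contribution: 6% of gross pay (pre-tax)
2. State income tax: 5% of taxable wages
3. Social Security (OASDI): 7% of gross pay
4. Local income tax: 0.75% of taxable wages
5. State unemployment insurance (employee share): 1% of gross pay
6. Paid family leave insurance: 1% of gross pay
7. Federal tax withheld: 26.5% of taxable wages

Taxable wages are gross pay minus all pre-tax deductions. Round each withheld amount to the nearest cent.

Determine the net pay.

SIMPLE IRA contribution: $8450.76 × 0.06 = $507.05
Taxable wages = $8450.76 − $507.05 = $7943.71
State income tax: $7943.71 × 0.05 = $397.19
Federal tax withheld: $7943.71 × 0.265 = $2105.08
Local income tax: $7943.71 × 0.0075 = $59.58
Social Security (OASDI): $8450.76 × 0.07 = $591.55
State unemployment insurance (employee share): $8450.76 × 0.01 = $84.51
Paid family leave insurance: $8450.76 × 0.01 = $84.51
Total deductions = $507.05 + $397.19 + $2105.08 + $59.58 + $591.55 + $84.51 + $84.51 = $3829.47
Net pay = $8450.76 − $3829.47 = $4621.29

$4621.29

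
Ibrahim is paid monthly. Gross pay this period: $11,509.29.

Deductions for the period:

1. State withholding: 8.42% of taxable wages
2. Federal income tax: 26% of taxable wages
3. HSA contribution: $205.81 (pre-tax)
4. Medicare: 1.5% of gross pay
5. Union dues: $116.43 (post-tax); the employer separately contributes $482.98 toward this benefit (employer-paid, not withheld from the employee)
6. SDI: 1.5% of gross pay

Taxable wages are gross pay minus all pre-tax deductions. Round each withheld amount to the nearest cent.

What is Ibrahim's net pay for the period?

HSA contribution: $205.81
Taxable wages = $11,509.29 − $205.81 = $11,303.48
State withholding: $11,303.48 × 0.0842 = $951.75
Federal income tax: $11,303.48 × 0.26 = $2,938.90
Medicare: $11,509.29 × 0.015 = $172.64
SDI: $11,509.29 × 0.015 = $172.64
Union dues: $116.43
(Employer's $482.98 toward union dues is not withheld from the employee.)
Total deductions = $205.81 + $951.75 + $2,938.90 + $172.64 + $172.64 + $116.43 = $4,558.17
Net pay = $11,509.29 − $4,558.17 = $6,951.12

$6,951.12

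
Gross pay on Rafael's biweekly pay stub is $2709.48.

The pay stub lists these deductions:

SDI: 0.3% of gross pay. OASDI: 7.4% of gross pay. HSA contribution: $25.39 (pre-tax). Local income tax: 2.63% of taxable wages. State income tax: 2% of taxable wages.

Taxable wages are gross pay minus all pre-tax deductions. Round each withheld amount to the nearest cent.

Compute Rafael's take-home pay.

$2351.19

HSA contribution: $25.39
Taxable wages = $2709.48 − $25.39 = $2684.09
State income tax: $2684.09 × 0.02 = $53.68
Local income tax: $2684.09 × 0.0263 = $70.59
OASDI: $2709.48 × 0.074 = $200.50
SDI: $2709.48 × 0.003 = $8.13
Total deductions = $25.39 + $53.68 + $70.59 + $200.50 + $8.13 = $358.29
Net pay = $2709.48 − $358.29 = $2351.19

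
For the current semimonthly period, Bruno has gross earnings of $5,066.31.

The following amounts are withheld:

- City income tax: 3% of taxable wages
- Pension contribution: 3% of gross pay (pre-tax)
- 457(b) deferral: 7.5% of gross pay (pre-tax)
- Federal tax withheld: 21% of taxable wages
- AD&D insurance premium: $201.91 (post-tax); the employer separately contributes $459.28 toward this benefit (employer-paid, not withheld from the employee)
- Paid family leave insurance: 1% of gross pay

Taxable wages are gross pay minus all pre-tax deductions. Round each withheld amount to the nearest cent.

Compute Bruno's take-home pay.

Pension contribution: $5,066.31 × 0.03 = $151.99
457(b) deferral: $5,066.31 × 0.075 = $379.97
Pre-tax total = $151.99 + $379.97 = $531.96
Taxable wages = $5,066.31 − $531.96 = $4,534.35
Federal tax withheld: $4,534.35 × 0.21 = $952.21
City income tax: $4,534.35 × 0.03 = $136.03
Paid family leave insurance: $5,066.31 × 0.01 = $50.66
AD&D insurance premium: $201.91
(Employer's $459.28 toward AD&D insurance premium is not withheld from the employee.)
Total deductions = $151.99 + $379.97 + $952.21 + $136.03 + $50.66 + $201.91 = $1,872.77
Net pay = $5,066.31 − $1,872.77 = $3,193.54

$3,193.54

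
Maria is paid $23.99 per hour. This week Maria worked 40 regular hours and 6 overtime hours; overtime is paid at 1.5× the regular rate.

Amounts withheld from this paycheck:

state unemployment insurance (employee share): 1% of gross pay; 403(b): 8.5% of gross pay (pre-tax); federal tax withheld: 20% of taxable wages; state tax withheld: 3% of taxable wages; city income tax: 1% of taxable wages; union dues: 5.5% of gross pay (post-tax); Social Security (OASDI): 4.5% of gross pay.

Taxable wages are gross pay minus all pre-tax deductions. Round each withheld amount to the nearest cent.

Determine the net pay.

Regular pay: 40 × $23.99 = $959.60
Overtime pay: 6 × $23.99 × 1.5 = $215.91
Gross pay = $959.60 + $215.91 = $1,175.51
403(b): $1,175.51 × 0.085 = $99.92
Taxable wages = $1,175.51 − $99.92 = $1,075.59
Federal tax withheld: $1,075.59 × 0.2 = $215.12
City income tax: $1,075.59 × 0.01 = $10.76
State tax withheld: $1,075.59 × 0.03 = $32.27
State unemployment insurance (employee share): $1,175.51 × 0.01 = $11.76
Social Security (OASDI): $1,175.51 × 0.045 = $52.90
Union dues: $1,175.51 × 0.055 = $64.65
Total deductions = $99.92 + $215.12 + $10.76 + $32.27 + $11.76 + $52.90 + $64.65 = $487.38
Net pay = $1,175.51 − $487.38 = $688.13

$688.13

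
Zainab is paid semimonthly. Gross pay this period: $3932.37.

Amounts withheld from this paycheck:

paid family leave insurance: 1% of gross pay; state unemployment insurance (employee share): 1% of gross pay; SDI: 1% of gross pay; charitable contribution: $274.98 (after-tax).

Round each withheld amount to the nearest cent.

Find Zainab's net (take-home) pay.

$3539.43

Paid family leave insurance: $3932.37 × 0.01 = $39.32
SDI: $3932.37 × 0.01 = $39.32
State unemployment insurance (employee share): $3932.37 × 0.01 = $39.32
Charitable contribution: $274.98
Total deductions = $39.32 + $39.32 + $39.32 + $274.98 = $392.94
Net pay = $3932.37 − $392.94 = $3539.43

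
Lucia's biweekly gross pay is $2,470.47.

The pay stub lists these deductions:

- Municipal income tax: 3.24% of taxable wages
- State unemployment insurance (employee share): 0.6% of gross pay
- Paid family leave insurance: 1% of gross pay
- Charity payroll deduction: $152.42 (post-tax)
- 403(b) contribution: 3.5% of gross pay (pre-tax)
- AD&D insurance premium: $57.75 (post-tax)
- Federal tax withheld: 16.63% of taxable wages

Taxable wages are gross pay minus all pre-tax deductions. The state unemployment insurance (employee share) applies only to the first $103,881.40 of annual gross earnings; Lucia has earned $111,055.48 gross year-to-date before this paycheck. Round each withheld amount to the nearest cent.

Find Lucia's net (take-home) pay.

403(b) contribution: $2,470.47 × 0.035 = $86.47
Taxable wages = $2,470.47 − $86.47 = $2,384.00
Federal tax withheld: $2,384.00 × 0.1663 = $396.46
Municipal income tax: $2,384.00 × 0.0324 = $77.24
State unemployment insurance (employee share): annual cap $103,881.40 already reached (YTD $111,055.48), so $0.00
Paid family leave insurance: $2,470.47 × 0.01 = $24.70
AD&D insurance premium: $57.75
Charity payroll deduction: $152.42
Total deductions = $86.47 + $396.46 + $77.24 + $0.00 + $24.70 + $57.75 + $152.42 = $795.04
Net pay = $2,470.47 − $795.04 = $1,675.43

$1,675.43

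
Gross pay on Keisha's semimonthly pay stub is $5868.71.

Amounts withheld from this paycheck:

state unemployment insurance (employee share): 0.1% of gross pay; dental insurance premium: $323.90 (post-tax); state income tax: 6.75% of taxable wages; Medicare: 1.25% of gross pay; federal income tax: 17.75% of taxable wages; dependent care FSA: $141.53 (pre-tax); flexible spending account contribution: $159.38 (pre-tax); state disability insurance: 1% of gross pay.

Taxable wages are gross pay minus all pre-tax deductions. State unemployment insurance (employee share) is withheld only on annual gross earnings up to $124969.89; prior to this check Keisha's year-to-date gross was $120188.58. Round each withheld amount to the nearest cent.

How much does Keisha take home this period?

$3742.96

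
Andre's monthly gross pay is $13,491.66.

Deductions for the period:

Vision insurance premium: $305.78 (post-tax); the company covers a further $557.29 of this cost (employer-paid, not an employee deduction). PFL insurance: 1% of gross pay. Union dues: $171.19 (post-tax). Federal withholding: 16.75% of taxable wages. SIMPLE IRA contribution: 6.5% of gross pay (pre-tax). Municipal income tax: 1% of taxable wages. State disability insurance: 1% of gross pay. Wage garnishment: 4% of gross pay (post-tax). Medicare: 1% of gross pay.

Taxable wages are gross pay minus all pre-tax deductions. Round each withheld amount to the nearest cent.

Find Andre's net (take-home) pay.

$8,954.19

SIMPLE IRA contribution: $13,491.66 × 0.065 = $876.96
Taxable wages = $13,491.66 − $876.96 = $12,614.70
Municipal income tax: $12,614.70 × 0.01 = $126.15
Federal withholding: $12,614.70 × 0.1675 = $2,112.96
Medicare: $13,491.66 × 0.01 = $134.92
State disability insurance: $13,491.66 × 0.01 = $134.92
PFL insurance: $13,491.66 × 0.01 = $134.92
Union dues: $171.19
Vision insurance premium: $305.78
Wage garnishment: $13,491.66 × 0.04 = $539.67
(Employer's $557.29 toward vision insurance premium is not withheld from the employee.)
Total deductions = $876.96 + $126.15 + $2,112.96 + $134.92 + $134.92 + $134.92 + $171.19 + $305.78 + $539.67 = $4,537.47
Net pay = $13,491.66 − $4,537.47 = $8,954.19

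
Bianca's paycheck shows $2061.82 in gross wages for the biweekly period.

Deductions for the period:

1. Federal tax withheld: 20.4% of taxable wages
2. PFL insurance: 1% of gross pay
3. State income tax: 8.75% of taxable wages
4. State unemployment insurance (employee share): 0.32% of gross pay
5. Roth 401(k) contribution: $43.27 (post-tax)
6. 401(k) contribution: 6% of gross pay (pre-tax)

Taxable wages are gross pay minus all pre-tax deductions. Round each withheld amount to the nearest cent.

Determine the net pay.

401(k) contribution: $2061.82 × 0.06 = $123.71
Taxable wages = $2061.82 − $123.71 = $1938.11
Federal tax withheld: $1938.11 × 0.204 = $395.37
State income tax: $1938.11 × 0.0875 = $169.58
State unemployment insurance (employee share): $2061.82 × 0.0032 = $6.60
PFL insurance: $2061.82 × 0.01 = $20.62
Roth 401(k) contribution: $43.27
Total deductions = $123.71 + $395.37 + $169.58 + $6.60 + $20.62 + $43.27 = $759.15
Net pay = $2061.82 − $759.15 = $1302.67

$1302.67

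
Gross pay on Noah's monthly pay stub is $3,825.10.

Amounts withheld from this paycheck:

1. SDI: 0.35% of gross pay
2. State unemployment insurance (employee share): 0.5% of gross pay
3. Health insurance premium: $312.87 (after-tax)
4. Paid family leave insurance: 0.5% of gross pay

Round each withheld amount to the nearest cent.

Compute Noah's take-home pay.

State unemployment insurance (employee share): $3,825.10 × 0.005 = $19.13
SDI: $3,825.10 × 0.0035 = $13.39
Paid family leave insurance: $3,825.10 × 0.005 = $19.13
Health insurance premium: $312.87
Total deductions = $19.13 + $13.39 + $19.13 + $312.87 = $364.52
Net pay = $3,825.10 − $364.52 = $3,460.58

$3,460.58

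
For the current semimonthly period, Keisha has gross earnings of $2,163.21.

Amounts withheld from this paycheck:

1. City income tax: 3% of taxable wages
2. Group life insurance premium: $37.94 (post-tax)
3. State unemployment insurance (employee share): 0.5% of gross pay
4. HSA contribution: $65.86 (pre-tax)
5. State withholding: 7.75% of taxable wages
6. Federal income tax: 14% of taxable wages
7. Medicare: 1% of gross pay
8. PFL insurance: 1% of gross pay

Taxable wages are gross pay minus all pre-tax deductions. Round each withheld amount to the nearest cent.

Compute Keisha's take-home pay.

HSA contribution: $65.86
Taxable wages = $2,163.21 − $65.86 = $2,097.35
Federal income tax: $2,097.35 × 0.14 = $293.63
State withholding: $2,097.35 × 0.0775 = $162.54
City income tax: $2,097.35 × 0.03 = $62.92
PFL insurance: $2,163.21 × 0.01 = $21.63
Medicare: $2,163.21 × 0.01 = $21.63
State unemployment insurance (employee share): $2,163.21 × 0.005 = $10.82
Group life insurance premium: $37.94
Total deductions = $65.86 + $293.63 + $162.54 + $62.92 + $21.63 + $21.63 + $10.82 + $37.94 = $676.97
Net pay = $2,163.21 − $676.97 = $1,486.24

$1,486.24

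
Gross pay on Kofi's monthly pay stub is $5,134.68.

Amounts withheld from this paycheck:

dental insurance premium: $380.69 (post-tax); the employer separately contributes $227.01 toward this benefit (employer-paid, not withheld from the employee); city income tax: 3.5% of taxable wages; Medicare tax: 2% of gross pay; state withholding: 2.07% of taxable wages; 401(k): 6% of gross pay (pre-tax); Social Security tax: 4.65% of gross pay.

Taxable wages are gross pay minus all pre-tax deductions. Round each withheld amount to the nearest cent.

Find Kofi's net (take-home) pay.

401(k): $5,134.68 × 0.06 = $308.08
Taxable wages = $5,134.68 − $308.08 = $4,826.60
State withholding: $4,826.60 × 0.0207 = $99.91
City income tax: $4,826.60 × 0.035 = $168.93
Social Security tax: $5,134.68 × 0.0465 = $238.76
Medicare tax: $5,134.68 × 0.02 = $102.69
Dental insurance premium: $380.69
(Employer's $227.01 toward dental insurance premium is not withheld from the employee.)
Total deductions = $308.08 + $99.91 + $168.93 + $238.76 + $102.69 + $380.69 = $1,299.06
Net pay = $5,134.68 − $1,299.06 = $3,835.62

$3,835.62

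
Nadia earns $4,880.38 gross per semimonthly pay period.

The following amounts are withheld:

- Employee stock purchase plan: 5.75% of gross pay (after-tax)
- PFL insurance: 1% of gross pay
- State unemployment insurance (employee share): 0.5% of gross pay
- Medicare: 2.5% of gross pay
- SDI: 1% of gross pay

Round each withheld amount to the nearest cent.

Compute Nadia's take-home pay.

$4,355.75

SDI: $4,880.38 × 0.01 = $48.80
PFL insurance: $4,880.38 × 0.01 = $48.80
State unemployment insurance (employee share): $4,880.38 × 0.005 = $24.40
Medicare: $4,880.38 × 0.025 = $122.01
Employee stock purchase plan: $4,880.38 × 0.0575 = $280.62
Total deductions = $48.80 + $48.80 + $24.40 + $122.01 + $280.62 = $524.63
Net pay = $4,880.38 − $524.63 = $4,355.75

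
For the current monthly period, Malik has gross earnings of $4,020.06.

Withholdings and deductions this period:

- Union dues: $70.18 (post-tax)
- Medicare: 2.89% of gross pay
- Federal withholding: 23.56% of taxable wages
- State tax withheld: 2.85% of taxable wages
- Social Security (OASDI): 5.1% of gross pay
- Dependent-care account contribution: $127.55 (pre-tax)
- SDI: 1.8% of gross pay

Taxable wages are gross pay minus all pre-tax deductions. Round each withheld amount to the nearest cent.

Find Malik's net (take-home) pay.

Dependent-care account contribution: $127.55
Taxable wages = $4,020.06 − $127.55 = $3,892.51
State tax withheld: $3,892.51 × 0.0285 = $110.94
Federal withholding: $3,892.51 × 0.2356 = $917.08
SDI: $4,020.06 × 0.018 = $72.36
Medicare: $4,020.06 × 0.0289 = $116.18
Social Security (OASDI): $4,020.06 × 0.051 = $205.02
Union dues: $70.18
Total deductions = $127.55 + $110.94 + $917.08 + $72.36 + $116.18 + $205.02 + $70.18 = $1,619.31
Net pay = $4,020.06 − $1,619.31 = $2,400.75

$2,400.75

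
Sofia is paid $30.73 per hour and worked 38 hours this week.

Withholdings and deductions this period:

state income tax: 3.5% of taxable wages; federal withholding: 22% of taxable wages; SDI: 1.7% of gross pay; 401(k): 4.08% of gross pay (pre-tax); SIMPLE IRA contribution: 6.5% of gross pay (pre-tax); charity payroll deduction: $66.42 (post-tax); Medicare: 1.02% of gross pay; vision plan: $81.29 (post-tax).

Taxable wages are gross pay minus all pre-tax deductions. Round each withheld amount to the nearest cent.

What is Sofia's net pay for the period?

$598.46

Gross pay: 38 × $30.73 = $1167.74
SIMPLE IRA contribution: $1167.74 × 0.065 = $75.90
401(k): $1167.74 × 0.0408 = $47.64
Pre-tax total = $75.90 + $47.64 = $123.54
Taxable wages = $1167.74 − $123.54 = $1044.20
Federal withholding: $1044.20 × 0.22 = $229.72
State income tax: $1044.20 × 0.035 = $36.55
Medicare: $1167.74 × 0.0102 = $11.91
SDI: $1167.74 × 0.017 = $19.85
Vision plan: $81.29
Charity payroll deduction: $66.42
Total deductions = $75.90 + $47.64 + $229.72 + $36.55 + $11.91 + $19.85 + $81.29 + $66.42 = $569.28
Net pay = $1167.74 − $569.28 = $598.46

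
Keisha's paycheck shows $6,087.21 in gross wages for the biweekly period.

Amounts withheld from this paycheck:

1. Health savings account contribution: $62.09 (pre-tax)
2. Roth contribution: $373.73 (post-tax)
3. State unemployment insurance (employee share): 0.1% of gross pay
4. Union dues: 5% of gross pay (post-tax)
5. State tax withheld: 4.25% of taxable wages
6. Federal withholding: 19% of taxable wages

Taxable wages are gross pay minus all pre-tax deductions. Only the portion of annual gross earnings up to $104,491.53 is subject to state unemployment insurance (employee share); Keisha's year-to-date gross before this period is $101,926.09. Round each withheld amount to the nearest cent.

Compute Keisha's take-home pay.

Health savings account contribution: $62.09
Taxable wages = $6,087.21 − $62.09 = $6,025.12
Federal withholding: $6,025.12 × 0.19 = $1,144.77
State tax withheld: $6,025.12 × 0.0425 = $256.07
State unemployment insurance (employee share): only $104,491.53 − $101,926.09 = $2,565.44 of this check is subject → $2,565.44 × 0.001 = $2.57
Roth contribution: $373.73
Union dues: $6,087.21 × 0.05 = $304.36
Total deductions = $62.09 + $1,144.77 + $256.07 + $2.57 + $373.73 + $304.36 = $2,143.59
Net pay = $6,087.21 − $2,143.59 = $3,943.62

$3,943.62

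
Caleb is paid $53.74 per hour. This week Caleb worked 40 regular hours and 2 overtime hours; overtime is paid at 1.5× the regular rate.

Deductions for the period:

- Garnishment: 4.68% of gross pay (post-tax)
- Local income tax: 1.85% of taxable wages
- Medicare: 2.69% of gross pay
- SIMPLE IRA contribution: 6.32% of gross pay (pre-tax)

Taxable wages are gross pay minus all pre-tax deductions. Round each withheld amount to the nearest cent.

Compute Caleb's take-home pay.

$1,954.42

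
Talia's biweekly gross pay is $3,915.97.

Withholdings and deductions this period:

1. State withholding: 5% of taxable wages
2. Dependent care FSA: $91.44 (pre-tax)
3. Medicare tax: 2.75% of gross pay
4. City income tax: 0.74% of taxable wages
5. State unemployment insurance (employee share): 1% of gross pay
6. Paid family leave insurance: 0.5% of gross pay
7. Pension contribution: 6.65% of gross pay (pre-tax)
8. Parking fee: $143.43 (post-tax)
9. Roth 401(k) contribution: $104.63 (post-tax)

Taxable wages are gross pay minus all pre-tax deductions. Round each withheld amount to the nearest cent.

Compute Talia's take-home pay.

$2,945.05

Pension contribution: $3,915.97 × 0.0665 = $260.41
Dependent care FSA: $91.44
Pre-tax total = $260.41 + $91.44 = $351.85
Taxable wages = $3,915.97 − $351.85 = $3,564.12
City income tax: $3,564.12 × 0.0074 = $26.37
State withholding: $3,564.12 × 0.05 = $178.21
Medicare tax: $3,915.97 × 0.0275 = $107.69
State unemployment insurance (employee share): $3,915.97 × 0.01 = $39.16
Paid family leave insurance: $3,915.97 × 0.005 = $19.58
Parking fee: $143.43
Roth 401(k) contribution: $104.63
Total deductions = $260.41 + $91.44 + $26.37 + $178.21 + $107.69 + $39.16 + $19.58 + $143.43 + $104.63 = $970.92
Net pay = $3,915.97 − $970.92 = $2,945.05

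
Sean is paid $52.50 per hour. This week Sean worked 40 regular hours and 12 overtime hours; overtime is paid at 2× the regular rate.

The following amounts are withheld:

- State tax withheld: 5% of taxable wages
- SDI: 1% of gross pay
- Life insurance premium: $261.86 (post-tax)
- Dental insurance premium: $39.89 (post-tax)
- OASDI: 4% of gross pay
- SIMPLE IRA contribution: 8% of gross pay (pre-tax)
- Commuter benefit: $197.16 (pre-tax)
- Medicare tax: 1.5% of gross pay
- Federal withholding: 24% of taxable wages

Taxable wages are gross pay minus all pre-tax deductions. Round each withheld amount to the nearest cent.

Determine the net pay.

$1,534.62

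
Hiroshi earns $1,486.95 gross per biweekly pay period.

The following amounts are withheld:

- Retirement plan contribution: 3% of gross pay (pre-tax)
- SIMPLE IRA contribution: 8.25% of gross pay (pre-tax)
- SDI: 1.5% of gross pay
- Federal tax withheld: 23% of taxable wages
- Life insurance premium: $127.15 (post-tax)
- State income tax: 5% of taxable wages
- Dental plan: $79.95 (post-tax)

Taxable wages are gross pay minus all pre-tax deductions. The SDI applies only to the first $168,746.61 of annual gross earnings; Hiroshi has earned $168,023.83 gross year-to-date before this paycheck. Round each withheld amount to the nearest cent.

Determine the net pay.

Retirement plan contribution: $1,486.95 × 0.03 = $44.61
SIMPLE IRA contribution: $1,486.95 × 0.0825 = $122.67
Pre-tax total = $44.61 + $122.67 = $167.28
Taxable wages = $1,486.95 − $167.28 = $1,319.67
State income tax: $1,319.67 × 0.05 = $65.98
Federal tax withheld: $1,319.67 × 0.23 = $303.52
SDI: only $168,746.61 − $168,023.83 = $722.78 of this check is subject → $722.78 × 0.015 = $10.84
Life insurance premium: $127.15
Dental plan: $79.95
Total deductions = $44.61 + $122.67 + $65.98 + $303.52 + $10.84 + $127.15 + $79.95 = $754.72
Net pay = $1,486.95 − $754.72 = $732.23

$732.23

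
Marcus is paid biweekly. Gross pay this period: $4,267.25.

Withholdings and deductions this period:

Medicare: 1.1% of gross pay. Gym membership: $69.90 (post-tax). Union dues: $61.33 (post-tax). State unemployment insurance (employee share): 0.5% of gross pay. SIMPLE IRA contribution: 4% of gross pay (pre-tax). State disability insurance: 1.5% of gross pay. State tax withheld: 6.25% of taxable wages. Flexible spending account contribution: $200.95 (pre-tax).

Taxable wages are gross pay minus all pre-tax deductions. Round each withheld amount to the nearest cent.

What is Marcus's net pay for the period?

SIMPLE IRA contribution: $4,267.25 × 0.04 = $170.69
Flexible spending account contribution: $200.95
Pre-tax total = $170.69 + $200.95 = $371.64
Taxable wages = $4,267.25 − $371.64 = $3,895.61
State tax withheld: $3,895.61 × 0.0625 = $243.48
State disability insurance: $4,267.25 × 0.015 = $64.01
Medicare: $4,267.25 × 0.011 = $46.94
State unemployment insurance (employee share): $4,267.25 × 0.005 = $21.34
Gym membership: $69.90
Union dues: $61.33
Total deductions = $170.69 + $200.95 + $243.48 + $64.01 + $46.94 + $21.34 + $69.90 + $61.33 = $878.64
Net pay = $4,267.25 − $878.64 = $3,388.61

$3,388.61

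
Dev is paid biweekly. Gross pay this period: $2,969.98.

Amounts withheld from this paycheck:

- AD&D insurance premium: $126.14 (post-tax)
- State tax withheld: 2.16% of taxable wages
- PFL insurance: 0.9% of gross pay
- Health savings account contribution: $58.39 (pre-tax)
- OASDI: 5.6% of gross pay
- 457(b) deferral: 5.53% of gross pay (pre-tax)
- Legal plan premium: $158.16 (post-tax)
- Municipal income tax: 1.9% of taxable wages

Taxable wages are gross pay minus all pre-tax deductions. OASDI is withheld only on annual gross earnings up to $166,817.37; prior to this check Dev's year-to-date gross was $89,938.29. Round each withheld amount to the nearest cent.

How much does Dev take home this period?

$2,158.46

Health savings account contribution: $58.39
457(b) deferral: $2,969.98 × 0.0553 = $164.24
Pre-tax total = $58.39 + $164.24 = $222.63
Taxable wages = $2,969.98 − $222.63 = $2,747.35
State tax withheld: $2,747.35 × 0.0216 = $59.34
Municipal income tax: $2,747.35 × 0.019 = $52.20
PFL insurance: $2,969.98 × 0.009 = $26.73
OASDI: cap not yet reached, full $2,969.98 is subject → $2,969.98 × 0.056 = $166.32
AD&D insurance premium: $126.14
Legal plan premium: $158.16
Total deductions = $58.39 + $164.24 + $59.34 + $52.20 + $26.73 + $166.32 + $126.14 + $158.16 = $811.52
Net pay = $2,969.98 − $811.52 = $2,158.46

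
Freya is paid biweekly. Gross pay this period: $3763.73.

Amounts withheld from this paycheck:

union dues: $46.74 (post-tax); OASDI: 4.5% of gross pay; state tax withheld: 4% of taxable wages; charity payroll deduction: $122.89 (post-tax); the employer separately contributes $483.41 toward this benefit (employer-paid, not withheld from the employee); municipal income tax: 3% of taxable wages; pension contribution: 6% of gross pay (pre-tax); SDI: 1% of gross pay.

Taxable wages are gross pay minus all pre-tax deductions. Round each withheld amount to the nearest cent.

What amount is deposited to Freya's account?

$2913.61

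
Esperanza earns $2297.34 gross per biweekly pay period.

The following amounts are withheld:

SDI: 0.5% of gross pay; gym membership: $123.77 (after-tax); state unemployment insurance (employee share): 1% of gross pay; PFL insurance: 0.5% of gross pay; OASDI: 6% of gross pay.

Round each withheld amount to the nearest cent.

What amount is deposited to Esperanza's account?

PFL insurance: $2297.34 × 0.005 = $11.49
OASDI: $2297.34 × 0.06 = $137.84
State unemployment insurance (employee share): $2297.34 × 0.01 = $22.97
SDI: $2297.34 × 0.005 = $11.49
Gym membership: $123.77
Total deductions = $11.49 + $137.84 + $22.97 + $11.49 + $123.77 = $307.56
Net pay = $2297.34 − $307.56 = $1989.78

$1989.78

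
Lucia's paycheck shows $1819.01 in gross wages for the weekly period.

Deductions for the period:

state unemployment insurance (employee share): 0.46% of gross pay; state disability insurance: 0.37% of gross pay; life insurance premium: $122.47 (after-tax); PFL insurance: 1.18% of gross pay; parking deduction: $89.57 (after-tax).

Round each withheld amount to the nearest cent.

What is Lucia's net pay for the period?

$1570.41

State unemployment insurance (employee share): $1819.01 × 0.0046 = $8.37
State disability insurance: $1819.01 × 0.0037 = $6.73
PFL insurance: $1819.01 × 0.0118 = $21.46
Life insurance premium: $122.47
Parking deduction: $89.57
Total deductions = $8.37 + $6.73 + $21.46 + $122.47 + $89.57 = $248.60
Net pay = $1819.01 − $248.60 = $1570.41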